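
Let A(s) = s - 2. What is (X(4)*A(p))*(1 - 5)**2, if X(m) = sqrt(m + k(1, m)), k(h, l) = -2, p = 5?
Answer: 48*sqrt(2) ≈ 67.882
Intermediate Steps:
A(s) = -2 + s
X(m) = sqrt(-2 + m) (X(m) = sqrt(m - 2) = sqrt(-2 + m))
(X(4)*A(p))*(1 - 5)**2 = (sqrt(-2 + 4)*(-2 + 5))*(1 - 5)**2 = (sqrt(2)*3)*(-4)**2 = (3*sqrt(2))*16 = 48*sqrt(2)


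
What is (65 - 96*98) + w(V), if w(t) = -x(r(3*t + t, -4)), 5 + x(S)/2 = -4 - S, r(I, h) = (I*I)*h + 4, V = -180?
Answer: -4156517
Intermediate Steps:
r(I, h) = 4 + h*I² (r(I, h) = I²*h + 4 = h*I² + 4 = 4 + h*I²)
x(S) = -18 - 2*S (x(S) = -10 + 2*(-4 - S) = -10 + (-8 - 2*S) = -18 - 2*S)
w(t) = 26 - 128*t² (w(t) = -(-18 - 2*(4 - 4*(3*t + t)²)) = -(-18 - 2*(4 - 4*16*t²)) = -(-18 - 2*(4 - 64*t²)) = -(-18 + (-8 + 128*t²)) = -(-26 + 128*t²) = 26 - 128*t²)
(65 - 96*98) + w(V) = (65 - 96*98) + (26 - 128*(-180)²) = (65 - 9408) + (26 - 128*32400) = -9343 + (26 - 4147200) = -9343 - 4147174 = -4156517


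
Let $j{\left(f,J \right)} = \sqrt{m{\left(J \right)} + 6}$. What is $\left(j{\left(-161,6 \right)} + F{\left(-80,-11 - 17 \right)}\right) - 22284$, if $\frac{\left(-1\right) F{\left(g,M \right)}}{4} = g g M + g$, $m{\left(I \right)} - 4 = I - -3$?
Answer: $694836 + \sqrt{19} \approx 6.9484 \cdot 10^{5}$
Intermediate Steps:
$m{\left(I \right)} = 7 + I$ ($m{\left(I \right)} = 4 + \left(I - -3\right) = 4 + \left(I + 3\right) = 4 + \left(3 + I\right) = 7 + I$)
$j{\left(f,J \right)} = \sqrt{13 + J}$ ($j{\left(f,J \right)} = \sqrt{\left(7 + J\right) + 6} = \sqrt{13 + J}$)
$F{\left(g,M \right)} = - 4 g - 4 M g^{2}$ ($F{\left(g,M \right)} = - 4 \left(g g M + g\right) = - 4 \left(g^{2} M + g\right) = - 4 \left(M g^{2} + g\right) = - 4 \left(g + M g^{2}\right) = - 4 g - 4 M g^{2}$)
$\left(j{\left(-161,6 \right)} + F{\left(-80,-11 - 17 \right)}\right) - 22284 = \left(\sqrt{13 + 6} - - 320 \left(1 + \left(-11 - 17\right) \left(-80\right)\right)\right) - 22284 = \left(\sqrt{19} - - 320 \left(1 - -2240\right)\right) - 22284 = \left(\sqrt{19} - - 320 \left(1 + 2240\right)\right) - 22284 = \left(\sqrt{19} - \left(-320\right) 2241\right) - 22284 = \left(\sqrt{19} + 717120\right) - 22284 = \left(717120 + \sqrt{19}\right) - 22284 = 694836 + \sqrt{19}$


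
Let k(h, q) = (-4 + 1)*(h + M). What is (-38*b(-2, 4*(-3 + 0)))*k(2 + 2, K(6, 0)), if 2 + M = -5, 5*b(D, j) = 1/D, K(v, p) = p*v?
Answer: 171/5 ≈ 34.200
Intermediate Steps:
b(D, j) = 1/(5*D) (b(D, j) = (1/D)/5 = 1/(5*D))
M = -7 (M = -2 - 5 = -7)
k(h, q) = 21 - 3*h (k(h, q) = (-4 + 1)*(h - 7) = -3*(-7 + h) = 21 - 3*h)
(-38*b(-2, 4*(-3 + 0)))*k(2 + 2, K(6, 0)) = (-38/(5*(-2)))*(21 - 3*(2 + 2)) = (-38*(-1)/(5*2))*(21 - 3*4) = (-38*(-1/10))*(21 - 12) = (19/5)*9 = 171/5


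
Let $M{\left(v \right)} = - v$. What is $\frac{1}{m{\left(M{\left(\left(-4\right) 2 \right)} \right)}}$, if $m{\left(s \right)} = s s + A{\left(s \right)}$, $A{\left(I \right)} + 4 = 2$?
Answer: $\frac{1}{62} \approx 0.016129$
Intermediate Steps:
$A{\left(I \right)} = -2$ ($A{\left(I \right)} = -4 + 2 = -2$)
$m{\left(s \right)} = -2 + s^{2}$ ($m{\left(s \right)} = s s - 2 = s^{2} - 2 = -2 + s^{2}$)
$\frac{1}{m{\left(M{\left(\left(-4\right) 2 \right)} \right)}} = \frac{1}{-2 + \left(- \left(-4\right) 2\right)^{2}} = \frac{1}{-2 + \left(\left(-1\right) \left(-8\right)\right)^{2}} = \frac{1}{-2 + 8^{2}} = \frac{1}{-2 + 64} = \frac{1}{62}$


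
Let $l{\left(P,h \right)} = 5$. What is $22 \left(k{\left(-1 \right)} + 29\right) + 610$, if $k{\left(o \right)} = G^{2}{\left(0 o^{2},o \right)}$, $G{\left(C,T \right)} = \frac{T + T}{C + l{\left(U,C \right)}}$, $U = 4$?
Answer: $\frac{31288}{25} \approx 1251.5$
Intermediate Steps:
$G{\left(C,T \right)} = \frac{2 T}{5 + C}$ ($G{\left(C,T \right)} = \frac{T + T}{C + 5} = \frac{2 T}{5 + C}$)
$k{\left(o \right)} = \frac{4 o^{2}}{25}$ ($k{\left(o \right)} = \left(\frac{2 o}{5 + 0 o^{2}}\right)^{2} = \left(\frac{2 o}{5 + 0}\right)^{2} = \left(\frac{2 o}{5}\right)^{2} = \frac{4 o^{2}}{25}$)
$22 \left(k{\left(-1 \right)} + 29\right) + 610 = 22 \left(\frac{4 \left(-1\right)^{2}}{25} + 29\right) + 610 = 22 \left(\frac{4}{25} \cdot 1 + 29\right) + 610 = 22 \left(\frac{4}{25} + 29\right) + 610 = 22 \cdot \frac{729}{25} + 610 = \frac{16038}{25} + 610 = \frac{31288}{25}$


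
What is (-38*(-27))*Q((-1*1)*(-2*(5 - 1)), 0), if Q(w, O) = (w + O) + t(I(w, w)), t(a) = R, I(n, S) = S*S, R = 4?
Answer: 12312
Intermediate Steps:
I(n, S) = S²
t(a) = 4
Q(w, O) = 4 + O + w (Q(w, O) = (w + O) + 4 = (O + w) + 4 = 4 + O + w)
(-38*(-27))*Q((-1*1)*(-2*(5 - 1)), 0) = (-38*(-27))*(4 + 0 + (-1*1)*(-2*(5 - 1))) = 1026*(4 + 0 - (-2)*4) = 1026*(4 + 0 - 1*(-8)) = 1026*(4 + 0 + 8) = 1026*12 = 12312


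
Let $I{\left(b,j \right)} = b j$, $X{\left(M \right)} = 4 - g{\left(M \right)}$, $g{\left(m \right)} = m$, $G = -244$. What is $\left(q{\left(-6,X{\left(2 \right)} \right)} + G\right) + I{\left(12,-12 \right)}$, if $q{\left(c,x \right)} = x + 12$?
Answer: $-374$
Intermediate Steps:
$X{\left(M \right)} = 4 - M$
$q{\left(c,x \right)} = 12 + x$
$\left(q{\left(-6,X{\left(2 \right)} \right)} + G\right) + I{\left(12,-12 \right)} = \left(\left(12 + \left(4 - 2\right)\right) - 244\right) + 12 \left(-12\right) = \left(\left(12 + \left(4 - 2\right)\right) - 244\right) - 144 = \left(\left(12 + 2\right) - 244\right) - 144 = \left(14 - 244\right) - 144 = -230 - 144 = -374$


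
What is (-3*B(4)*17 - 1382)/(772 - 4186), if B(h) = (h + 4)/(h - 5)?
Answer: 487/1707 ≈ 0.28530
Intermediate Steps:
B(h) = (4 + h)/(-5 + h)
(-3*B(4)*17 - 1382)/(772 - 4186) = (-3*(4 + 4)/(-5 + 4)*17 - 1382)/(772 - 4186) = (-3*8/(-1)*17 - 1382)/(-3414) = (-(-3)*8*17 - 1382)*(-1/3414) = (-3*(-8)*17 - 1382)*(-1/3414) = (24*17 - 1382)*(-1/3414) = (408 - 1382)*(-1/3414) = -974*(-1/3414) = 487/1707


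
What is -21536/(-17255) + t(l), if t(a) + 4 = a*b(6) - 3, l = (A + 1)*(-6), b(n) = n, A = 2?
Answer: -1962789/17255 ≈ -113.75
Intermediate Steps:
l = -18 (l = (2 + 1)*(-6) = 3*(-6) = -18)
t(a) = -7 + 6*a (t(a) = -4 + (a*6 - 3) = -4 + (6*a - 3) = -4 + (-3 + 6*a) = -7 + 6*a)
-21536/(-17255) + t(l) = -21536/(-17255) + (-7 + 6*(-18)) = -21536*(-1/17255) + (-7 - 108) = 21536/17255 - 115 = -1962789/17255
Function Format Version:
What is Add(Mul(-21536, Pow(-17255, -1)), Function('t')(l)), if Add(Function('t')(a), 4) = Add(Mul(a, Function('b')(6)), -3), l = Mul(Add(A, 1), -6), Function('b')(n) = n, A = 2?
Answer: Rational(-1962789, 17255) ≈ -113.75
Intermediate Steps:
l = -18 (l = Mul(Add(2, 1), -6) = Mul(3, -6) = -18)
Function('t')(a) = Add(-7, Mul(6, a)) (Function('t')(a) = Add(-4, Add(Mul(a, 6), -3)) = Add(-4, Add(Mul(6, a), -3)) = Add(-4, Add(-3, Mul(6, a))) = Add(-7, Mul(6, a)))
Add(Mul(-21536, Pow(-17255, -1)), Function('t')(l)) = Add(Mul(-21536, Pow(-17255, -1)), Add(-7, Mul(6, -18))) = Add(Mul(-21536, Rational(-1, 17255)), Add(-7, -108)) = Add(Rational(21536, 17255), -115) = Rational(-1962789, 17255)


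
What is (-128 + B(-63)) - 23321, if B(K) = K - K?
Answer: -23449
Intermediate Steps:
B(K) = 0
(-128 + B(-63)) - 23321 = (-128 + 0) - 23321 = -128 - 23321 = -23449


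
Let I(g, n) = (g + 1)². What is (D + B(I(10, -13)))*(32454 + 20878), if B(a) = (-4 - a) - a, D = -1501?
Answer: -93171004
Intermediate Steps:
I(g, n) = (1 + g)²
B(a) = -4 - 2*a
(D + B(I(10, -13)))*(32454 + 20878) = (-1501 + (-4 - 2*(1 + 10)²))*(32454 + 20878) = (-1501 + (-4 - 2*11²))*53332 = (-1501 + (-4 - 2*121))*53332 = (-1501 + (-4 - 242))*53332 = (-1501 - 246)*53332 = -1747*53332 = -93171004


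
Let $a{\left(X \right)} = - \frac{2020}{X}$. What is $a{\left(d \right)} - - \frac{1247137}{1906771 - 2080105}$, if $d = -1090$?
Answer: $- \frac{100924465}{18893406} \approx -5.3418$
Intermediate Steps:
$a{\left(d \right)} - - \frac{1247137}{1906771 - 2080105} = - \frac{2020}{-1090} - - \frac{1247137}{1906771 - 2080105} = \left(-2020\right) \left(- \frac{1}{1090}\right) - - \frac{1247137}{-173334} = \frac{202}{109} - \left(-1247137\right) \left(- \frac{1}{173334}\right) = \frac{202}{109} - \frac{1247137}{173334} = - \frac{100924465}{18893406}$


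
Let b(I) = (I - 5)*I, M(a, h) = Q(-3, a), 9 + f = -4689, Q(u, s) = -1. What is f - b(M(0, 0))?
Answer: -4704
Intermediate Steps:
f = -4698 (f = -9 - 4689 = -4698)
M(a, h) = -1
b(I) = I*(-5 + I) (b(I) = (-5 + I)*I = I*(-5 + I))
f - b(M(0, 0)) = -4698 - (-1)*(-5 - 1) = -4698 - (-1)*(-6) = -4698 - 1*6 = -4698 - 6 = -4704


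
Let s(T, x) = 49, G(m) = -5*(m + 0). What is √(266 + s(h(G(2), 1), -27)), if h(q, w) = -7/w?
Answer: 3*√35 ≈ 17.748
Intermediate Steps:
G(m) = -5*m
√(266 + s(h(G(2), 1), -27)) = √(266 + 49) = √315 = 3*√35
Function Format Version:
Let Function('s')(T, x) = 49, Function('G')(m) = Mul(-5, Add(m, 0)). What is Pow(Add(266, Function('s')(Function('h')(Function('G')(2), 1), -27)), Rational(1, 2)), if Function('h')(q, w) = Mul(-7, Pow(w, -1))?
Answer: Mul(3, Pow(35, Rational(1, 2))) ≈ 17.748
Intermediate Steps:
Function('G')(m) = Mul(-5, m)
Pow(Add(266, Function('s')(Function('h')(Function('G')(2), 1), -27)), Rational(1, 2)) = Pow(Add(266, 49), Rational(1, 2)) = Pow(315, Rational(1, 2)) = Mul(3, Pow(35, Rational(1, 2)))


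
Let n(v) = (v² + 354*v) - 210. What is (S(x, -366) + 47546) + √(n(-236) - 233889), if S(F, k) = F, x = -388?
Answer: 47158 + I*√261947 ≈ 47158.0 + 511.81*I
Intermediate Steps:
n(v) = -210 + v² + 354*v
(S(x, -366) + 47546) + √(n(-236) - 233889) = (-388 + 47546) + √((-210 + (-236)² + 354*(-236)) - 233889) = 47158 + √((-210 + 55696 - 83544) - 233889) = 47158 + √(-28058 - 233889) = 47158 + √(-261947) = 47158 + I*√261947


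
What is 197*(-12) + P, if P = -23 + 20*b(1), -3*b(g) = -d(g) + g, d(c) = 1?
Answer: -2387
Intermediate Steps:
b(g) = 1/3 - g/3 (b(g) = -(-1*1 + g)/3 = -(-1 + g)/3 = 1/3 - g/3)
P = -23 (P = -23 + 20*(1/3 - 1/3*1) = -23 + 20*(1/3 - 1/3) = -23 + 20*0 = -23 + 0 = -23)
197*(-12) + P = 197*(-12) - 23 = -2364 - 23 = -2387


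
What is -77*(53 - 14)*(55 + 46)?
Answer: -303303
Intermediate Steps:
-77*(53 - 14)*(55 + 46) = -3003*101 = -77*3939 = -303303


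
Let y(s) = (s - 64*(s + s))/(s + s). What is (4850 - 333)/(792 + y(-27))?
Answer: 9034/1457 ≈ 6.2004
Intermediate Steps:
y(s) = -127/2 (y(s) = (s - 128*s)/((2*s)) = (s - 128*s)*(1/(2*s)) = (-127*s)*(1/(2*s)) = -127/2)
(4850 - 333)/(792 + y(-27)) = (4850 - 333)/(792 - 127/2) = 4517/(1457/2) = 4517*(2/1457) = 9034/1457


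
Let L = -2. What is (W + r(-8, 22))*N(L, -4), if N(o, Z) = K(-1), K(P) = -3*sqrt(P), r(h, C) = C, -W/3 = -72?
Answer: -714*I ≈ -714.0*I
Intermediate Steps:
W = 216 (W = -3*(-72) = 216)
N(o, Z) = -3*I
(W + r(-8, 22))*N(L, -4) = (216 + 22)*(-3*I) = 238*(-3*I) = -714*I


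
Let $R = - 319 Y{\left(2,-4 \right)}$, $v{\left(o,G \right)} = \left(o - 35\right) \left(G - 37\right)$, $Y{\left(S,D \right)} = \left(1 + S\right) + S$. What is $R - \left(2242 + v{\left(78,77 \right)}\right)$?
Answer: $-5557$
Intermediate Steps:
$Y{\left(S,D \right)} = 1 + 2 S$
$v{\left(o,G \right)} = \left(-37 + G\right) \left(-35 + o\right)$ ($v{\left(o,G \right)} = \left(-35 + o\right) \left(-37 + G\right) = \left(-37 + G\right) \left(-35 + o\right)$)
$R = -1595$ ($R = - 319 \left(1 + 2 \cdot 2\right) = - 319 \left(1 + 4\right) = \left(-319\right) 5 = -1595$)
$R - \left(2242 + v{\left(78,77 \right)}\right) = -1595 - \left(2242 + \left(1295 - 2886 - 2695 + 77 \cdot 78\right)\right) = -1595 - \left(2242 + \left(1295 - 2886 - 2695 + 6006\right)\right) = -1595 - \left(2242 + 1720\right) = -1595 - 3962 = -5557$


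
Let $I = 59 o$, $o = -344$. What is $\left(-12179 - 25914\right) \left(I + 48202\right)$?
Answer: $-1063023258$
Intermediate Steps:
$I = -20296$ ($I = 59 \left(-344\right) = -20296$)
$\left(-12179 - 25914\right) \left(I + 48202\right) = \left(-12179 - 25914\right) \left(-20296 + 48202\right) = \left(-38093\right) 27906 = -1063023258$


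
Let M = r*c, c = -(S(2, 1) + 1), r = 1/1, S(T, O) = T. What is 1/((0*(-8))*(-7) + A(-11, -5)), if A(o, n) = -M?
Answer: 1/3 ≈ 0.33333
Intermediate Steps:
r = 1
c = -3 (c = -(2 + 1) = -1*3 = -3)
M = -3 (M = 1*(-3) = -3)
A(o, n) = 3 (A(o, n) = -1*(-3) = 3)
1/((0*(-8))*(-7) + A(-11, -5)) = 1/((0*(-8))*(-7) + 3) = 1/(0*(-7) + 3) = 1/(0 + 3) = 1/3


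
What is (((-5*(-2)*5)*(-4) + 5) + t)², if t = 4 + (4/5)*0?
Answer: 36481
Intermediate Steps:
t = 4 (t = 4 + (4*(⅕))*0 = 4 + (⅘)*0 = 4 + 0 = 4)
(((-5*(-2)*5)*(-4) + 5) + t)² = (((-5*(-2)*5)*(-4) + 5) + 4)² = (((10*5)*(-4) + 5) + 4)² = ((50*(-4) + 5) + 4)² = ((-200 + 5) + 4)² = (-195 + 4)² = (-191)² = 36481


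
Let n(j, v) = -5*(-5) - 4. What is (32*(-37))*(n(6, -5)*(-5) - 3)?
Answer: 127872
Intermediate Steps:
n(j, v) = 21 (n(j, v) = 25 - 4 = 21)
(32*(-37))*(n(6, -5)*(-5) - 3) = (32*(-37))*(21*(-5) - 3) = -1184*(-105 - 3) = -1184*(-108) = 127872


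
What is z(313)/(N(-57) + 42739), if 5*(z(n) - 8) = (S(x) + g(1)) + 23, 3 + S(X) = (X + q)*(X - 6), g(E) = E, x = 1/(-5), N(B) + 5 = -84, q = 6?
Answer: 313/2665625 ≈ 0.00011742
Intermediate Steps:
N(B) = -89 (N(B) = -5 - 84 = -89)
x = -⅕ ≈ -0.20000
S(X) = -3 + (-6 + X)*(6 + X) (S(X) = -3 + (X + 6)*(X - 6) = -3 + (6 + X)*(-6 + X) = -3 + (-6 + X)*(6 + X))
z(n) = 626/125 (z(n) = 8 + (((-39 + (-⅕)²) + 1) + 23)/5 = 8 + (((-39 + 1/25) + 1) + 23)/5 = 8 + ((-974/25 + 1) + 23)/5 = 8 + (-949/25 + 23)/5 = 8 + (⅕)*(-374/25) = 8 - 374/125 = 626/125)
z(313)/(N(-57) + 42739) = 626/(125*(-89 + 42739)) = (626/125)/42650 = (626/125)*(1/42650) = 313/2665625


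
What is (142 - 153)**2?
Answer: 121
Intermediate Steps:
(142 - 153)**2 = (-11)**2 = 121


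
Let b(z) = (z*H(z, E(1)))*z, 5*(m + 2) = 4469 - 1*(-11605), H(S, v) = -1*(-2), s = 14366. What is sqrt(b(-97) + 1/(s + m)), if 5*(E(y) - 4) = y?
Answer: sqrt(16152859474502)/29298 ≈ 137.18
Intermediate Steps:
E(y) = 4 + y/5
H(S, v) = 2
m = 16064/5 (m = -2 + (4469 - 1*(-11605))/5 = -2 + (4469 + 11605)/5 = -2 + (1/5)*16074 = -2 + 16074/5 = 16064/5 ≈ 3212.8)
b(z) = 2*z**2 (b(z) = (z*2)*z = (2*z)*z = 2*z**2)
sqrt(b(-97) + 1/(s + m)) = sqrt(2*(-97)**2 + 1/(14366 + 16064/5)) = sqrt(2*9409 + 1/(87894/5)) = sqrt(18818 + 5/87894) = sqrt(1653989297/87894) = sqrt(16152859474502)/29298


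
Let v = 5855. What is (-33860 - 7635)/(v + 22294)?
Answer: -41495/28149 ≈ -1.4741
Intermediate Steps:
(-33860 - 7635)/(v + 22294) = (-33860 - 7635)/(5855 + 22294) = -41495/28149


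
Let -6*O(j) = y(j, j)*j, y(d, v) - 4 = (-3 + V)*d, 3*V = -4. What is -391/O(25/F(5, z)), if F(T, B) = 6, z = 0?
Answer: -11016/275 ≈ -40.058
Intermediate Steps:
V = -4/3 (V = (⅓)*(-4) = -4/3 ≈ -1.3333)
y(d, v) = 4 - 13*d/3 (y(d, v) = 4 + (-3 - 4/3)*d = 4 - 13*d/3)
O(j) = -j*(4 - 13*j/3)/6 (O(j) = -(4 - 13*j/3)*j/6 = -j*(4 - 13*j/3)/6)
-391/O(25/F(5, z)) = -391*108/(25*(-12 + 13*(25/6))) = -391*108/(25*(-12 + 325/6)) = -391/((1/18)*(25/6)*(253/6)) = -391/6325/648 = -391*648/6325 = -11016/275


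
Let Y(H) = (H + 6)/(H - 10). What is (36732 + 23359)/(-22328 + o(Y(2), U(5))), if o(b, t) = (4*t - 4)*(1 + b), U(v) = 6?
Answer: -60091/22328 ≈ -2.6913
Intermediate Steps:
Y(H) = (6 + H)/(-10 + H)
o(b, t) = (1 + b)*(-4 + 4*t) (o(b, t) = (-4 + 4*t)*(1 + b) = (1 + b)*(-4 + 4*t))
(36732 + 23359)/(-22328 + o(Y(2), U(5))) = (36732 + 23359)/(-22328 + (-4 - 4*(6 + 2)/(-10 + 2) + 4*6 + 4*((6 + 2)/(-10 + 2))*6)) = 60091/(-22328 + (-4 - 4*8/(-8) + 24 + 4*(8/(-8))*6)) = 60091/(-22328 + (-4 - (-1)*8/2 + 24 + 4*(-1/8*8)*6)) = 60091/(-22328 + (-4 - 4*(-1) + 24 + 4*(-1)*6)) = 60091/(-22328 + (-4 + 4 + 24 - 24)) = 60091/(-22328 + 0) = 60091/(-22328) = 60091*(-1/22328) = -60091/22328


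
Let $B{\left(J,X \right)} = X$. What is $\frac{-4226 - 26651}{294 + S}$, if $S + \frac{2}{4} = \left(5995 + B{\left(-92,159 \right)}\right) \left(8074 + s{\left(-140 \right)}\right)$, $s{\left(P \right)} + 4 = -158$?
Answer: $- \frac{61754}{97381483} \approx -0.00063414$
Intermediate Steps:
$s{\left(P \right)} = -162$ ($s{\left(P \right)} = -4 - 158 = -162$)
$S = \frac{97380895}{2}$ ($S = - \frac{1}{2} + \left(5995 + 159\right) \left(8074 - 162\right) = - \frac{1}{2} + 6154 \cdot 7912 = - \frac{1}{2} + 48690448 = \frac{97380895}{2} \approx 4.869 \cdot 10^{7}$)
$\frac{-4226 - 26651}{294 + S} = \frac{-4226 - 26651}{294 + \frac{97380895}{2}} = - \frac{30877}{\frac{97381483}{2}} = \left(-30877\right) \frac{2}{97381483} = - \frac{61754}{97381483}$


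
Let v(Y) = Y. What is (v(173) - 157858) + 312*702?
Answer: 61339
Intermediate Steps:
(v(173) - 157858) + 312*702 = (173 - 157858) + 312*702 = -157685 + 219024 = 61339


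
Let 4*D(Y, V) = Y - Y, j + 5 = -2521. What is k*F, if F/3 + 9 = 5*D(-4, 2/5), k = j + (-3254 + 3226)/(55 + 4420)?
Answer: 305204706/4475 ≈ 68202.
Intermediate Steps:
j = -2526 (j = -5 - 2521 = -2526)
D(Y, V) = 0 (D(Y, V) = (Y - Y)/4 = (¼)*0 = 0)
k = -11303878/4475 (k = -2526 + (-3254 + 3226)/(55 + 4420) = -2526 - 28/4475 = -11303878/4475 ≈ -2526.0)
F = -27 (F = -27 + 3*(5*0) = -27 + 3*0 = -27 + 0 = -27)
k*F = -11303878/4475*(-27) = 305204706/4475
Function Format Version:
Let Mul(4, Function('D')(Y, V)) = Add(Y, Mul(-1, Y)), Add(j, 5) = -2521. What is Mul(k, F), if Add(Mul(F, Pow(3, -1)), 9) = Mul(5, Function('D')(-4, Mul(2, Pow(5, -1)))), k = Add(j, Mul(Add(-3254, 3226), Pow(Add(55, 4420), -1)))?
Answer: Rational(305204706, 4475) ≈ 68202.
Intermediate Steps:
j = -2526 (j = Add(-5, -2521) = -2526)
Function('D')(Y, V) = 0 (Function('D')(Y, V) = Mul(Rational(1, 4), Add(Y, Mul(-1, Y))) = Mul(Rational(1, 4), 0) = 0)
k = Rational(-11303878, 4475) (k = Add(-2526, Mul(Add(-3254, 3226), Pow(Add(55, 4420), -1))) = Add(-2526, Mul(-28, Pow(4475, -1))) = Add(-2526, Mul(-28, Rational(1, 4475))) = Add(-2526, Rational(-28, 4475)) = Rational(-11303878, 4475) ≈ -2526.0)
F = -27 (F = Add(-27, Mul(3, Mul(5, 0))) = Add(-27, Mul(3, 0)) = Add(-27, 0) = -27)
Mul(k, F) = Mul(Rational(-11303878, 4475), -27) = Rational(305204706, 4475)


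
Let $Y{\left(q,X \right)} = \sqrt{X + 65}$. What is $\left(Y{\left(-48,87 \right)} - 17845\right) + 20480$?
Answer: $2635 + 2 \sqrt{38} \approx 2647.3$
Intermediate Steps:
$Y{\left(q,X \right)} = \sqrt{65 + X}$
$\left(Y{\left(-48,87 \right)} - 17845\right) + 20480 = \left(\sqrt{65 + 87} - 17845\right) + 20480 = \left(\sqrt{152} - 17845\right) + 20480 = \left(2 \sqrt{38} - 17845\right) + 20480 = \left(-17845 + 2 \sqrt{38}\right) + 20480 = 2635 + 2 \sqrt{38}$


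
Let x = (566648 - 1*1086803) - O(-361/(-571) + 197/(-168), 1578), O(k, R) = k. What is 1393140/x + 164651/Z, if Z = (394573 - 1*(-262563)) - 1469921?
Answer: -116837162053758851/40555839565757785 ≈ -2.8809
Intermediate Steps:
Z = -812785 (Z = (394573 + 262563) - 1469921 = 657136 - 1469921 = -812785)
x = -49897377001/95928 (x = (566648 - 1*1086803) - (-361/(-571) + 197/(-168)) = (566648 - 1086803) - (-361*(-1/571) + 197*(-1/168)) = -520155 - (361/571 - 197/168) = -520155 - 1*(-51839/95928) = -520155 + 51839/95928 = -49897377001/95928 ≈ -5.2015e+5)
1393140/x + 164651/Z = 1393140/(-49897377001/95928) + 164651/(-812785) = 1393140*(-95928/49897377001) + 164651*(-1/812785) = -133641133920/49897377001 - 164651/812785 = -116837162053758851/40555839565757785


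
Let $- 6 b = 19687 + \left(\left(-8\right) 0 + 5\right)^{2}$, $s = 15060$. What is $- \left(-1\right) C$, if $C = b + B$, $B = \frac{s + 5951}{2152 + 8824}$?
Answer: $- \frac{108116423}{32928} \approx -3283.4$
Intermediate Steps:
$B = \frac{21011}{10976}$ ($B = \frac{15060 + 5951}{2152 + 8824} = \frac{21011}{10976} \approx 1.9143$)
$b = - \frac{9856}{3}$ ($b = - \frac{19687 + \left(\left(-8\right) 0 + 5\right)^{2}}{6} = - \frac{19687 + \left(0 + 5\right)^{2}}{6} = - \frac{19687 + 5^{2}}{6} = - \frac{19687 + 25}{6} = \left(- \frac{1}{6}\right) 19712 = - \frac{9856}{3} \approx -3285.3$)
$C = - \frac{108116423}{32928}$ ($C = - \frac{9856}{3} + \frac{21011}{10976} = - \frac{108116423}{32928} \approx -3283.4$)
$- \left(-1\right) C = - \frac{\left(-1\right) \left(-108116423\right)}{32928} = \left(-1\right) \frac{108116423}{32928} = - \frac{108116423}{32928}$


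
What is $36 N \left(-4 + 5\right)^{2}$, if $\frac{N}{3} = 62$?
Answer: $6696$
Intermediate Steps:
$N = 186$ ($N = 3 \cdot 62 = 186$)
$36 N \left(-4 + 5\right)^{2} = 36 \cdot 186 \left(-4 + 5\right)^{2} = 6696 \cdot 1^{2} = 6696 \cdot 1 = 6696$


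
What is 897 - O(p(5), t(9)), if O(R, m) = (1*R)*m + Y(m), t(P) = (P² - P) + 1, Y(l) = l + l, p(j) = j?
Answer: 386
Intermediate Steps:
Y(l) = 2*l
t(P) = 1 + P² - P
O(R, m) = 2*m + R*m (O(R, m) = (1*R)*m + 2*m = R*m + 2*m = 2*m + R*m)
897 - O(p(5), t(9)) = 897 - (1 + 9² - 1*9)*(2 + 5) = 897 - (1 + 81 - 9)*7 = 897 - 73*7 = 897 - 1*511 = 897 - 511 = 386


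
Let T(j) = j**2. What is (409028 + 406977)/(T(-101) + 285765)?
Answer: 816005/295966 ≈ 2.7571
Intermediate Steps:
(409028 + 406977)/(T(-101) + 285765) = (409028 + 406977)/((-101)**2 + 285765) = 816005/(10201 + 285765) = 816005/295966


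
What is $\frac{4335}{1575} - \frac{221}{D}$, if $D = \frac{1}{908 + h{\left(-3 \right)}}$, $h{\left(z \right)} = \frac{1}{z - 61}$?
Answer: $- \frac{1348447259}{6720} \approx -2.0066 \cdot 10^{5}$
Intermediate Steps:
$h{\left(z \right)} = \frac{1}{-61 + z}$
$D = \frac{64}{58111}$ ($D = \frac{1}{908 + \frac{1}{-61 - 3}} = \frac{1}{908 + \frac{1}{-64}} = \frac{1}{908 - \frac{1}{64}} = \frac{1}{\frac{58111}{64}} = \frac{64}{58111} \approx 0.0011013$)
$\frac{4335}{1575} - \frac{221}{D} = \frac{4335}{1575} - \frac{221}{\frac{64}{58111}} = 4335 \cdot \frac{1}{1575} - \frac{12842531}{64} = \frac{289}{105} - \frac{12842531}{64} = - \frac{1348447259}{6720}$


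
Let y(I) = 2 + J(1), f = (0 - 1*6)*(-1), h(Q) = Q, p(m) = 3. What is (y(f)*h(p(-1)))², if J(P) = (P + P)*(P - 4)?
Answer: 144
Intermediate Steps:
J(P) = 2*P*(-4 + P) (J(P) = (2*P)*(-4 + P) = 2*P*(-4 + P))
f = 6 (f = (0 - 6)*(-1) = -6*(-1) = 6)
y(I) = -4 (y(I) = 2 + 2*1*(-4 + 1) = 2 + 2*1*(-3) = 2 - 6 = -4)
(y(f)*h(p(-1)))² = (-4*3)² = (-12)² = 144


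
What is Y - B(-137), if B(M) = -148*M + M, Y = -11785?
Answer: -31924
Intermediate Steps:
B(M) = -147*M
Y - B(-137) = -11785 - (-147)*(-137) = -11785 - 1*20139 = -11785 - 20139 = -31924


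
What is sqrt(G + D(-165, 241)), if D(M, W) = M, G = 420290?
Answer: 5*sqrt(16805) ≈ 648.17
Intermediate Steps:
sqrt(G + D(-165, 241)) = sqrt(420290 - 165) = sqrt(420125) = 5*sqrt(16805)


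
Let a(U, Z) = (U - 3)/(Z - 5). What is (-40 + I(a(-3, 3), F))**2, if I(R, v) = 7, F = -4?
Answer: 1089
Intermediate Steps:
a(U, Z) = (-3 + U)/(-5 + Z)
(-40 + I(a(-3, 3), F))**2 = (-40 + 7)**2 = (-33)**2 = 1089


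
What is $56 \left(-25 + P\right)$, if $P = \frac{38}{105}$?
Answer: $- \frac{20696}{15} \approx -1379.7$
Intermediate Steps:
$P = \frac{38}{105}$ ($P = 38 \cdot \frac{1}{105} = \frac{38}{105} \approx 0.3619$)
$56 \left(-25 + P\right) = 56 \left(-25 + \frac{38}{105}\right) = 56 \left(- \frac{2587}{105}\right) = - \frac{20696}{15}$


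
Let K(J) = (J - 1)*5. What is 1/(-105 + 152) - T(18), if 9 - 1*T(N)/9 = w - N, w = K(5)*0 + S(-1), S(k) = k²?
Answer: -10997/47 ≈ -233.98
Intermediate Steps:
K(J) = -5 + 5*J (K(J) = (-1 + J)*5 = -5 + 5*J)
w = 1 (w = (-5 + 5*5)*0 + (-1)² = (-5 + 25)*0 + 1 = 20*0 + 1 = 0 + 1 = 1)
T(N) = 72 + 9*N (T(N) = 81 - 9*(1 - N) = 81 + (-9 + 9*N) = 72 + 9*N)
1/(-105 + 152) - T(18) = 1/(-105 + 152) - (72 + 9*18) = 1/47 - (72 + 162) = 1/47 - 1*234 = 1/47 - 234 = -10997/47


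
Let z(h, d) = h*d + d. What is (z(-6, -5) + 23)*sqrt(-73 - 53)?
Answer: 144*I*sqrt(14) ≈ 538.8*I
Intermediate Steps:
z(h, d) = d + d*h (z(h, d) = d*h + d = d + d*h)
(z(-6, -5) + 23)*sqrt(-73 - 53) = (-5*(1 - 6) + 23)*sqrt(-73 - 53) = (-5*(-5) + 23)*sqrt(-126) = (25 + 23)*(3*I*sqrt(14)) = 48*(3*I*sqrt(14)) = 144*I*sqrt(14)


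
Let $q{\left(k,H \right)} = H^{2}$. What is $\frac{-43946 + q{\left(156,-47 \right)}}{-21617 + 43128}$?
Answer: $- \frac{41737}{21511} \approx -1.9403$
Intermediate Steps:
$\frac{-43946 + q{\left(156,-47 \right)}}{-21617 + 43128} = \frac{-43946 + \left(-47\right)^{2}}{-21617 + 43128} = \frac{-43946 + 2209}{21511} = \left(-41737\right) \frac{1}{21511} = - \frac{41737}{21511}$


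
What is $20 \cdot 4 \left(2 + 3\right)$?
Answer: $400$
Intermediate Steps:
$20 \cdot 4 \left(2 + 3\right) = 80 \cdot 5 = 400$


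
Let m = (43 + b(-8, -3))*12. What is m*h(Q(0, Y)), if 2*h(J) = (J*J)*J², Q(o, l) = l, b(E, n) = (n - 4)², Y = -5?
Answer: 345000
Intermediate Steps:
b(E, n) = (-4 + n)²
h(J) = J⁴/2 (h(J) = ((J*J)*J²)/2 = (J²*J²)/2 = J⁴/2)
m = 1104 (m = (43 + (-4 - 3)²)*12 = (43 + (-7)²)*12 = (43 + 49)*12 = 92*12 = 1104)
m*h(Q(0, Y)) = 1104*((½)*(-5)⁴) = 1104*((½)*625) = 1104*(625/2) = 345000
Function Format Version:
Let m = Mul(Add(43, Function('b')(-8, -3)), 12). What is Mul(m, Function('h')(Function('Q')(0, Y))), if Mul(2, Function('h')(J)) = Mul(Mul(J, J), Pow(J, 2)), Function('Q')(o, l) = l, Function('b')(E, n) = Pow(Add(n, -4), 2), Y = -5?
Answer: 345000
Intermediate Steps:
Function('b')(E, n) = Pow(Add(-4, n), 2)
Function('h')(J) = Mul(Rational(1, 2), Pow(J, 4)) (Function('h')(J) = Mul(Rational(1, 2), Mul(Mul(J, J), Pow(J, 2))) = Mul(Rational(1, 2), Mul(Pow(J, 2), Pow(J, 2))) = Mul(Rational(1, 2), Pow(J, 4)))
m = 1104 (m = Mul(Add(43, Pow(Add(-4, -3), 2)), 12) = Mul(Add(43, Pow(-7, 2)), 12) = Mul(Add(43, 49), 12) = Mul(92, 12) = 1104)
Mul(m, Function('h')(Function('Q')(0, Y))) = Mul(1104, Mul(Rational(1, 2), Pow(-5, 4))) = Mul(1104, Mul(Rational(1, 2), 625)) = Mul(1104, Rational(625, 2)) = 345000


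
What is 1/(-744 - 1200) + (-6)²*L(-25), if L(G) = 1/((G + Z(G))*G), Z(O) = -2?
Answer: 2567/48600 ≈ 0.052819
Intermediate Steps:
L(G) = 1/(G*(-2 + G)) (L(G) = 1/((G - 2)*G) = 1/((-2 + G)*G) = 1/(G*(-2 + G)))
1/(-744 - 1200) + (-6)²*L(-25) = 1/(-744 - 1200) + (-6)²*(1/((-25)*(-2 - 25))) = 1/(-1944) + 36*(-1/25/(-27)) = -1/1944 + 36*(-1/25*(-1/27)) = -1/1944 + 36*(1/675) = -1/1944 + 4/75 = 2567/48600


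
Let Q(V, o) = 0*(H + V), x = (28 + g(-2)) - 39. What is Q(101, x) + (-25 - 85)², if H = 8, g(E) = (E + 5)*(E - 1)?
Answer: 12100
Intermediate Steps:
g(E) = (-1 + E)*(5 + E) (g(E) = (5 + E)*(-1 + E) = (-1 + E)*(5 + E))
x = -20 (x = (28 + (-5 + (-2)² + 4*(-2))) - 39 = (28 + (-5 + 4 - 8)) - 39 = (28 - 9) - 39 = 19 - 39 = -20)
Q(V, o) = 0 (Q(V, o) = 0*(8 + V) = 0)
Q(101, x) + (-25 - 85)² = 0 + (-25 - 85)² = 0 + (-110)² = 0 + 12100 = 12100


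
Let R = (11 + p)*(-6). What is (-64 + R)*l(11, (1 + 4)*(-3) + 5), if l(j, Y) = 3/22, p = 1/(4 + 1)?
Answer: -984/55 ≈ -17.891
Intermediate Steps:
p = 1/5 ≈ 0.20000
l(j, Y) = 3/22 (l(j, Y) = 3*(1/22) = 3/22)
R = -336/5 (R = (11 + 1/5)*(-6) = (56/5)*(-6) = -336/5 ≈ -67.200)
(-64 + R)*l(11, (1 + 4)*(-3) + 5) = (-64 - 336/5)*(3/22) = -656/5*3/22 = -984/55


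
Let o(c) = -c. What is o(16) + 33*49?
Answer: 1601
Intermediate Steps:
o(16) + 33*49 = -1*16 + 33*49 = -16 + 1617 = 1601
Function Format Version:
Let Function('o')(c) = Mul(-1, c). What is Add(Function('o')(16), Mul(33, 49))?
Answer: 1601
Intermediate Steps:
Add(Function('o')(16), Mul(33, 49)) = Add(Mul(-1, 16), Mul(33, 49)) = Add(-16, 1617) = 1601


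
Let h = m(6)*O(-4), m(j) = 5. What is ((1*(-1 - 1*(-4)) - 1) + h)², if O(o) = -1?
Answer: 9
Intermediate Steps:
h = -5 (h = 5*(-1) = -5)
((1*(-1 - 1*(-4)) - 1) + h)² = ((1*(-1 - 1*(-4)) - 1) - 5)² = ((1*(-1 + 4) - 1) - 5)² = ((1*3 - 1) - 5)² = ((3 - 1) - 5)² = (2 - 5)² = (-3)² = 9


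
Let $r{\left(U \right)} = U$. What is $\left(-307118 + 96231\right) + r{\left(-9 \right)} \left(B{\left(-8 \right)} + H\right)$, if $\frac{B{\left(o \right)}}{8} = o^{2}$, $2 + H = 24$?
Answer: $-215693$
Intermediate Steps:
$H = 22$ ($H = -2 + 24 = 22$)
$B{\left(o \right)} = 8 o^{2}$
$\left(-307118 + 96231\right) + r{\left(-9 \right)} \left(B{\left(-8 \right)} + H\right) = \left(-307118 + 96231\right) - 9 \left(8 \left(-8\right)^{2} + 22\right) = -210887 - 9 \left(8 \cdot 64 + 22\right) = -210887 - 9 \left(512 + 22\right) = -210887 - 4806 = -215693$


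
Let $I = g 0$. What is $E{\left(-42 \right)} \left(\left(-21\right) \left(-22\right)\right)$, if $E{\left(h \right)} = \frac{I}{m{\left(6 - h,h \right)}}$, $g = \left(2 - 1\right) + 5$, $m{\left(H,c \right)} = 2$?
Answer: $0$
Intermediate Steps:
$g = 6$ ($g = 1 + 5 = 6$)
$I = 0$ ($I = 6 \cdot 0 = 0$)
$E{\left(h \right)} = 0$ ($E{\left(h \right)} = \frac{0}{2} = 0 \cdot \frac{1}{2} = 0$)
$E{\left(-42 \right)} \left(\left(-21\right) \left(-22\right)\right) = 0 \left(\left(-21\right) \left(-22\right)\right) = 0 \cdot 462 = 0$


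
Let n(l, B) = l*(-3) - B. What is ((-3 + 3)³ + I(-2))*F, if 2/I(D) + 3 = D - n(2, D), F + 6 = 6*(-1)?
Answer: 24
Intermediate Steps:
F = -12 (F = -6 + 6*(-1) = -6 - 6 = -12)
n(l, B) = -B - 3*l (n(l, B) = -3*l - B = -B - 3*l)
I(D) = 2/(3 + 2*D) (I(D) = 2/(-3 + (D - (-D - 3*2))) = 2/(-3 + (D - (-D - 6))) = 2/(-3 + (D - (-6 - D))) = 2/(-3 + (D + (6 + D))) = 2/(-3 + (6 + 2*D)) = 2/(3 + 2*D))
((-3 + 3)³ + I(-2))*F = ((-3 + 3)³ + 2/(3 + 2*(-2)))*(-12) = (0³ + 2/(3 - 4))*(-12) = (0 + 2/(-1))*(-12) = (0 + 2*(-1))*(-12) = (0 - 2)*(-12) = -2*(-12) = 24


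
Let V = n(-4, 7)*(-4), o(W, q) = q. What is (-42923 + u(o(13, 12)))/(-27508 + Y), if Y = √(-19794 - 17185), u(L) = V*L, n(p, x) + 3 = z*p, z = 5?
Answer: 1150357052/756727043 + 41819*I*√36979/756727043 ≈ 1.5202 + 0.010627*I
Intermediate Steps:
n(p, x) = -3 + 5*p
V = 92 (V = (-3 + 5*(-4))*(-4) = (-3 - 20)*(-4) = -23*(-4) = 92)
u(L) = 92*L
Y = I*√36979 (Y = √(-36979) = I*√36979 ≈ 192.3*I)
(-42923 + u(o(13, 12)))/(-27508 + Y) = (-42923 + 92*12)/(-27508 + I*√36979) = (-42923 + 1104)/(-27508 + I*√36979) = -41819/(-27508 + I*√36979)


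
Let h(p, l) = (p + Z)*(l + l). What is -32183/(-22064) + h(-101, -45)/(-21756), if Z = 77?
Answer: 7768037/5714576 ≈ 1.3593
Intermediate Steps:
h(p, l) = 2*l*(77 + p) (h(p, l) = (p + 77)*(l + l) = (77 + p)*(2*l) = 2*l*(77 + p))
-32183/(-22064) + h(-101, -45)/(-21756) = -32183/(-22064) + (2*(-45)*(77 - 101))/(-21756) = -32183*(-1/22064) + (2*(-45)*(-24))*(-1/21756) = 32183/22064 + 2160*(-1/21756) = 32183/22064 - 180/1813 = 7768037/5714576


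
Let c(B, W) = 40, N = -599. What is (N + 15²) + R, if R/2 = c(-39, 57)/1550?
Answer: -57962/155 ≈ -373.95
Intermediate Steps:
R = 8/155 (R = 2*(40/1550) = 2*(40*(1/1550)) = 2*(4/155) = 8/155 ≈ 0.051613)
(N + 15²) + R = (-599 + 15²) + 8/155 = (-599 + 225) + 8/155 = -374 + 8/155 = -57962/155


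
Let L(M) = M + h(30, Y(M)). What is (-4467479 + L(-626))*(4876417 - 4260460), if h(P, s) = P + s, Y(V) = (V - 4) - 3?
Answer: -2752531973556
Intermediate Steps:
Y(V) = -7 + V (Y(V) = (-4 + V) - 3 = -7 + V)
L(M) = 23 + 2*M (L(M) = M + (30 + (-7 + M)) = M + (23 + M) = 23 + 2*M)
(-4467479 + L(-626))*(4876417 - 4260460) = (-4467479 + (23 + 2*(-626)))*(4876417 - 4260460) = (-4467479 + (23 - 1252))*615957 = (-4467479 - 1229)*615957 = -4468708*615957 = -2752531973556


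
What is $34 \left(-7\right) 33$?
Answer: $-7854$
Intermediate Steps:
$34 \left(-7\right) 33 = \left(-238\right) 33 = -7854$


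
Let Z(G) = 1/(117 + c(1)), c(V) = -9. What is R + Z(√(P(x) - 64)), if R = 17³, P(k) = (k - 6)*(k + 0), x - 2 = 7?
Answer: 530605/108 ≈ 4913.0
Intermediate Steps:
x = 9 (x = 2 + 7 = 9)
P(k) = k*(-6 + k) (P(k) = (-6 + k)*k = k*(-6 + k))
Z(G) = 1/108 (Z(G) = 1/(117 - 9) = 1/108)
R = 4913
R + Z(√(P(x) - 64)) = 4913 + 1/108 = 530605/108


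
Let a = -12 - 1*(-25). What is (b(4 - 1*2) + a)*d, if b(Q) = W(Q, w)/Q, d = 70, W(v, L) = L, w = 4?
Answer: 1050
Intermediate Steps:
a = 13 (a = -12 + 25 = 13)
b(Q) = 4/Q
(b(4 - 1*2) + a)*d = (4/(4 - 1*2) + 13)*70 = (4/(4 - 2) + 13)*70 = (4/2 + 13)*70 = (4*(½) + 13)*70 = (2 + 13)*70 = 15*70 = 1050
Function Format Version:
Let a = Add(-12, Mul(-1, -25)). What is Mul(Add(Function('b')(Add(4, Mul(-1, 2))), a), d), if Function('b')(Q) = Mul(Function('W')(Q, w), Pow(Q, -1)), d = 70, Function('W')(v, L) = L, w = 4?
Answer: 1050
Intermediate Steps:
a = 13 (a = Add(-12, 25) = 13)
Function('b')(Q) = Mul(4, Pow(Q, -1))
Mul(Add(Function('b')(Add(4, Mul(-1, 2))), a), d) = Mul(Add(Mul(4, Pow(Add(4, Mul(-1, 2)), -1)), 13), 70) = Mul(Add(Mul(4, Pow(Add(4, -2), -1)), 13), 70) = Mul(Add(Mul(4, Pow(2, -1)), 13), 70) = Mul(Add(Mul(4, Rational(1, 2)), 13), 70) = Mul(Add(2, 13), 70) = Mul(15, 70) = 1050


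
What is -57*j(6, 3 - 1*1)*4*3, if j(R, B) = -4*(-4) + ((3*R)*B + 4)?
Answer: -38304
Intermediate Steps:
j(R, B) = 20 + 3*B*R (j(R, B) = 16 + (3*B*R + 4) = 16 + (4 + 3*B*R) = 20 + 3*B*R)
-57*j(6, 3 - 1*1)*4*3 = -57*(20 + 3*(3 - 1*1)*6)*4*3 = -57*(20 + 3*(3 - 1)*6)*4*3 = -57*(20 + 3*2*6)*4*3 = -57*(20 + 36)*4*3 = -57*56*4*3 = -12768*3 = -57*672 = -38304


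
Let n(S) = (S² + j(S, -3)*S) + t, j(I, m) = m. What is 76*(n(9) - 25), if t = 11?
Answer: 3040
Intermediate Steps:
n(S) = 11 + S² - 3*S (n(S) = (S² - 3*S) + 11 = 11 + S² - 3*S)
76*(n(9) - 25) = 76*((11 + 9² - 3*9) - 25) = 76*((11 + 81 - 27) - 25) = 76*(65 - 25) = 76*40 = 3040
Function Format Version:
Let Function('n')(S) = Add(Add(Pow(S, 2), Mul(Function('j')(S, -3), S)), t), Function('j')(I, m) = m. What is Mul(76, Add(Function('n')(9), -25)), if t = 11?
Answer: 3040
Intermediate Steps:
Function('n')(S) = Add(11, Pow(S, 2), Mul(-3, S)) (Function('n')(S) = Add(Add(Pow(S, 2), Mul(-3, S)), 11) = Add(11, Pow(S, 2), Mul(-3, S)))
Mul(76, Add(Function('n')(9), -25)) = Mul(76, Add(Add(11, Pow(9, 2), Mul(-3, 9)), -25)) = Mul(76, Add(Add(11, 81, -27), -25)) = Mul(76, Add(65, -25)) = Mul(76, 40) = 3040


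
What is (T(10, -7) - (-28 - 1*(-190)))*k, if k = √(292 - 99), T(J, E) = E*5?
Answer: -197*√193 ≈ -2736.8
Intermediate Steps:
T(J, E) = 5*E
k = √193 ≈ 13.892
(T(10, -7) - (-28 - 1*(-190)))*k = (5*(-7) - (-28 - 1*(-190)))*√193 = (-35 - (-28 + 190))*√193 = (-35 - 1*162)*√193 = (-35 - 162)*√193 = -197*√193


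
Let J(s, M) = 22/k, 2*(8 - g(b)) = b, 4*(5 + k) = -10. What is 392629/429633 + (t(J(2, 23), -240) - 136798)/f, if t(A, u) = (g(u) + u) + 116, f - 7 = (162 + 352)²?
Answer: 44962543085/113510327499 ≈ 0.39611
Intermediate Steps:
k = -15/2 (k = -5 + (¼)*(-10) = -5 - 5/2 = -15/2 ≈ -7.5000)
g(b) = 8 - b/2
J(s, M) = -44/15 (J(s, M) = 22/(-15/2) = 22*(-2/15) = -44/15)
f = 264203 (f = 7 + (162 + 352)² = 7 + 514² = 7 + 264196 = 264203)
t(A, u) = 124 + u/2 (t(A, u) = ((8 - u/2) + u) + 116 = (8 + u/2) + 116 = 124 + u/2)
392629/429633 + (t(J(2, 23), -240) - 136798)/f = 392629/429633 + ((124 + (½)*(-240)) - 136798)/264203 = 392629*(1/429633) + ((124 - 120) - 136798)*(1/264203) = 392629/429633 + (4 - 136798)*(1/264203) = 392629/429633 - 136794*1/264203 = 392629/429633 - 136794/264203 = 44962543085/113510327499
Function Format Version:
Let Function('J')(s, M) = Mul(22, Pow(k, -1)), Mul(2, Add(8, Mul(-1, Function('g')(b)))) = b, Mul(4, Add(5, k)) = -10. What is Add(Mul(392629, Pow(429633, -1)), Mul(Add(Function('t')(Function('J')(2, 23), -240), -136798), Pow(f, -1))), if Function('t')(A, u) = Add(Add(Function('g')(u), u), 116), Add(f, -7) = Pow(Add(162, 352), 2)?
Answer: Rational(44962543085, 113510327499) ≈ 0.39611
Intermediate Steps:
k = Rational(-15, 2) (k = Add(-5, Mul(Rational(1, 4), -10)) = Add(-5, Rational(-5, 2)) = Rational(-15, 2) ≈ -7.5000)
Function('g')(b) = Add(8, Mul(Rational(-1, 2), b))
Function('J')(s, M) = Rational(-44, 15) (Function('J')(s, M) = Mul(22, Pow(Rational(-15, 2), -1)) = Mul(22, Rational(-2, 15)) = Rational(-44, 15))
f = 264203 (f = Add(7, Pow(Add(162, 352), 2)) = Add(7, Pow(514, 2)) = Add(7, 264196) = 264203)
Function('t')(A, u) = Add(124, Mul(Rational(1, 2), u)) (Function('t')(A, u) = Add(Add(Add(8, Mul(Rational(-1, 2), u)), u), 116) = Add(Add(8, Mul(Rational(1, 2), u)), 116) = Add(124, Mul(Rational(1, 2), u)))
Add(Mul(392629, Pow(429633, -1)), Mul(Add(Function('t')(Function('J')(2, 23), -240), -136798), Pow(f, -1))) = Add(Mul(392629, Pow(429633, -1)), Mul(Add(Add(124, Mul(Rational(1, 2), -240)), -136798), Pow(264203, -1))) = Add(Mul(392629, Rational(1, 429633)), Mul(Add(Add(124, -120), -136798), Rational(1, 264203))) = Add(Rational(392629, 429633), Mul(Add(4, -136798), Rational(1, 264203))) = Add(Rational(392629, 429633), Mul(-136794, Rational(1, 264203))) = Add(Rational(392629, 429633), Rational(-136794, 264203)) = Rational(44962543085, 113510327499)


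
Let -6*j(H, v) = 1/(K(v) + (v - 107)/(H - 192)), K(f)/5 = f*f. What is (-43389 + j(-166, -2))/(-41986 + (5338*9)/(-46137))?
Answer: 7275682652329/7040593932678 ≈ 1.0334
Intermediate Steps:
K(f) = 5*f² (K(f) = 5*(f*f) = 5*f²)
j(H, v) = -1/(6*(5*v² + (-107 + v)/(-192 + H))) (j(H, v) = -1/(6*(5*v² + (v - 107)/(H - 192))) = -1/(6*(5*v² + (-107 + v)/(-192 + H))))
(-43389 + j(-166, -2))/(-41986 + (5338*9)/(-46137)) = (-43389 + (192 - 1*(-166))/(6*(-107 - 2 - 960*(-2)² + 5*(-166)*(-2)²)))/(-41986 + (5338*9)/(-46137)) = (-43389 + (192 + 166)/(6*(-107 - 2 - 960*4 + 5*(-166)*4)))/(-41986 + 48042*(-1/46137)) = (-43389 + (⅙)*358/(-107 - 2 - 3840 - 3320))/(-41986 - 16014/15379) = (-43389 + (⅙)*358/(-7269))/(-645718708/15379) = (-43389 + (⅙)*(-1/7269)*358)*(-15379/645718708) = (-43389 - 179/21807)*(-15379/645718708) = -946184102/21807*(-15379/645718708) = 7275682652329/7040593932678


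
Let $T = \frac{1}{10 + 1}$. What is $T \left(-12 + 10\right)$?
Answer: $- \frac{2}{11} \approx -0.18182$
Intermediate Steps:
$T = \frac{1}{11} \approx 0.090909$
$T \left(-12 + 10\right) = \frac{-12 + 10}{11} = \frac{1}{11} \left(-2\right) = - \frac{2}{11}$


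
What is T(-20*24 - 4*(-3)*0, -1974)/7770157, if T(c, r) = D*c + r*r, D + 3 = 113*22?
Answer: 2704836/7770157 ≈ 0.34811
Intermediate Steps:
D = 2483 (D = -3 + 113*22 = -3 + 2486 = 2483)
T(c, r) = r² + 2483*c (T(c, r) = 2483*c + r*r = 2483*c + r² = r² + 2483*c)
T(-20*24 - 4*(-3)*0, -1974)/7770157 = ((-1974)² + 2483*(-20*24 - 4*(-3)*0))/7770157 = (3896676 + 2483*(-480 + 12*0))*(1/7770157) = (3896676 + 2483*(-480 + 0))*(1/7770157) = (3896676 + 2483*(-480))*(1/7770157) = (3896676 - 1191840)*(1/7770157) = 2704836*(1/7770157) = 2704836/7770157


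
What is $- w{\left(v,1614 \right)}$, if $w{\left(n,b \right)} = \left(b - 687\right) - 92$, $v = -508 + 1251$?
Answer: $-835$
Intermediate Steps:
$v = 743$
$w{\left(n,b \right)} = -779 + b$ ($w{\left(n,b \right)} = \left(-687 + b\right) - 92 = -779 + b$)
$- w{\left(v,1614 \right)} = - (-779 + 1614) = \left(-1\right) 835 = -835$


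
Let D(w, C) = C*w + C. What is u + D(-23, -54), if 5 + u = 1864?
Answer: 3047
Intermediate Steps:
u = 1859 (u = -5 + 1864 = 1859)
D(w, C) = C + C*w
u + D(-23, -54) = 1859 - 54*(1 - 23) = 1859 - 54*(-22) = 1859 + 1188 = 3047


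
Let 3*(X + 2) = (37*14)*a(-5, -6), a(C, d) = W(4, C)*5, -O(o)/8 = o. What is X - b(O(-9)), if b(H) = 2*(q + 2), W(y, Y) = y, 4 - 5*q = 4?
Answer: 10342/3 ≈ 3447.3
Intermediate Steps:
q = 0 (q = 4/5 - 1/5*4 = 4/5 - 4/5 = 0)
O(o) = -8*o
b(H) = 4 (b(H) = 2*(0 + 2) = 2*2 = 4)
a(C, d) = 20 (a(C, d) = 4*5 = 20)
X = 10354/3 (X = -2 + ((37*14)*20)/3 = -2 + (518*20)/3 = -2 + (1/3)*10360 = -2 + 10360/3 = 10354/3 ≈ 3451.3)
X - b(O(-9)) = 10354/3 - 1*4 = 10354/3 - 4 = 10342/3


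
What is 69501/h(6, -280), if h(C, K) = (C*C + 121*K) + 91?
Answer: -23167/11251 ≈ -2.0591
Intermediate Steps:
h(C, K) = 91 + C² + 121*K (h(C, K) = (C² + 121*K) + 91 = 91 + C² + 121*K)
69501/h(6, -280) = 69501/(91 + 6² + 121*(-280)) = 69501/(91 + 36 - 33880) = 69501/(-33753) = 69501*(-1/33753) = -23167/11251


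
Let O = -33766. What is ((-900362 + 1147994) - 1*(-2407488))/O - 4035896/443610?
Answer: -328528461884/3744733815 ≈ -87.731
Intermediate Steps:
((-900362 + 1147994) - 1*(-2407488))/O - 4035896/443610 = ((-900362 + 1147994) - 1*(-2407488))/(-33766) - 4035896/443610 = (247632 + 2407488)*(-1/33766) - 4035896*1/443610 = 2655120*(-1/33766) - 2017948/221805 = -1327560/16883 - 2017948/221805 = -328528461884/3744733815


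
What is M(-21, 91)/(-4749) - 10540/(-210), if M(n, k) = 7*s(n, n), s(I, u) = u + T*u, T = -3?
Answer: 1666424/33243 ≈ 50.129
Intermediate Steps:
s(I, u) = -2*u (s(I, u) = u - 3*u = -2*u)
M(n, k) = -14*n (M(n, k) = 7*(-2*n) = -14*n)
M(-21, 91)/(-4749) - 10540/(-210) = -14*(-21)/(-4749) - 10540/(-210) = 294*(-1/4749) - 10540*(-1/210) = -98/1583 + 1054/21 = 1666424/33243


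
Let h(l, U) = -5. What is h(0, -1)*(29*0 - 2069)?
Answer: 10345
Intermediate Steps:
h(0, -1)*(29*0 - 2069) = -5*(29*0 - 2069) = -5*(0 - 2069) = -5*(-2069) = 10345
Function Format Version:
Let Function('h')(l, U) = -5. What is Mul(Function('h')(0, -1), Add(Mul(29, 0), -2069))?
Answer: 10345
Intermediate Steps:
Mul(Function('h')(0, -1), Add(Mul(29, 0), -2069)) = Mul(-5, Add(Mul(29, 0), -2069)) = Mul(-5, Add(0, -2069)) = Mul(-5, -2069) = 10345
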